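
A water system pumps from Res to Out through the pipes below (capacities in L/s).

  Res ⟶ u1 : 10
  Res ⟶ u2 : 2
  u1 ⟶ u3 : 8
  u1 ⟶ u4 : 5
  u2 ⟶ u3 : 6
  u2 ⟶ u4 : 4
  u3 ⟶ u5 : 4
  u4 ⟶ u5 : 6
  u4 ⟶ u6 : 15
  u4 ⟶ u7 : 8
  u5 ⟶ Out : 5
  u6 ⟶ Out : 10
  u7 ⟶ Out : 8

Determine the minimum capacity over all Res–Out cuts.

11

Augment Res→u1→u3→u5→Out: bottleneck 4, flow now 4.
Augment Res→u1→u4→u5→Out: bottleneck 1, flow now 5.
Augment Res→u1→u4→u6→Out: bottleneck 4, flow now 9.
Augment Res→u2→u4→u6→Out: bottleneck 2, flow now 11.
No augmenting path remains; maximum flow = 11.
By max-flow min-cut, the minimum cut capacity equals the max flow.
In the residual graph, reachable from Res: {Res, u1, u3}.
Min-cut edges: Res→u2 (2), u1→u4 (5), u3→u5 (4); capacity 2 + 5 + 4 = 11.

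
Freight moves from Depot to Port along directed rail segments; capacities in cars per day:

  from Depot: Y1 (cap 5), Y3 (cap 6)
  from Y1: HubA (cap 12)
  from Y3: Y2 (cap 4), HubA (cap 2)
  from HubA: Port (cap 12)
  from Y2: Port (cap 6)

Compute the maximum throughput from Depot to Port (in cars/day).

11

Augment Depot→Y1→HubA→Port: bottleneck 5, flow now 5.
Augment Depot→Y3→HubA→Port: bottleneck 2, flow now 7.
Augment Depot→Y3→Y2→Port: bottleneck 4, flow now 11.
No augmenting path remains; maximum flow = 11.
In the residual graph, reachable from Depot: {Depot}.
Min-cut edges: Depot→Y1 (5), Depot→Y3 (6); capacity 5 + 6 = 11.
This cut is saturated, so no flow can exceed 11.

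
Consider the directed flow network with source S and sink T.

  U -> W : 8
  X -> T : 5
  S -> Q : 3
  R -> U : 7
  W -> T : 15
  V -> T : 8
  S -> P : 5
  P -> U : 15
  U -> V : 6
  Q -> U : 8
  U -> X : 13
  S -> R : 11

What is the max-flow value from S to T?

15

Augment S→P→U→V→T: bottleneck 5, flow now 5.
Augment S→Q→U→V→T: bottleneck 1, flow now 6.
Augment S→Q→U→W→T: bottleneck 2, flow now 8.
Augment S→R→U→W→T: bottleneck 6, flow now 14.
Augment S→R→U→X→T: bottleneck 1, flow now 15.
No augmenting path remains; maximum flow = 15.
In the residual graph, reachable from S: {S, R}.
Min-cut edges: S→P (5), S→Q (3), R→U (7); capacity 5 + 3 + 7 = 15.
This cut is saturated, so no flow can exceed 15.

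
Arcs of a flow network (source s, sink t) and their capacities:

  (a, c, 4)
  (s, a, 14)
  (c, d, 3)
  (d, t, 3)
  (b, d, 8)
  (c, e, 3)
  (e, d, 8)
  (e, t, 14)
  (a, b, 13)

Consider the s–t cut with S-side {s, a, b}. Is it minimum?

No — its capacity is 12, but the minimum cut has capacity 6.

Given cut capacity: 4 + 8 = 12.
Augment s→a→b→d→t: bottleneck 3, flow now 3.
Augment s→a→c→e→t: bottleneck 3, flow now 6.
No augmenting path remains; maximum flow = 6.
In the residual graph, reachable from s: {s, a, b, c, d}.
Min-cut edges: c→e (3), d→t (3); capacity 3 + 3 = 6.
Cut capacity 12 exceeds the max flow 6, so it is not minimum.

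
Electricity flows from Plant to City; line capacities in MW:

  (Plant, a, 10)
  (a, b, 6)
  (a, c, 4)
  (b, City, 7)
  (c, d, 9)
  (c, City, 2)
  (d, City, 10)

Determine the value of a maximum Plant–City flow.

10

Augment Plant→a→b→City: bottleneck 6, flow now 6.
Augment Plant→a→c→City: bottleneck 2, flow now 8.
Augment Plant→a→c→d→City: bottleneck 2, flow now 10.
No augmenting path remains; maximum flow = 10.
In the residual graph, reachable from Plant: {Plant}.
Min-cut edges: Plant→a (10); capacity 10 = 10.
This cut is saturated, so no flow can exceed 10.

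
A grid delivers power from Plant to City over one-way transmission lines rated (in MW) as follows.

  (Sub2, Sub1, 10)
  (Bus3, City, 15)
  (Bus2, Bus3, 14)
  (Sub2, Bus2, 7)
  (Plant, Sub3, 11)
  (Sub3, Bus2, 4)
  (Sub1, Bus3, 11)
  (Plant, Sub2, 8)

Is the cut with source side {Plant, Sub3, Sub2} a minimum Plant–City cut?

No — its capacity is 21, but the minimum cut has capacity 12.

Given cut capacity: 4 + 7 + 10 = 21.
Augment Plant→Sub3→Bus2→Bus3→City: bottleneck 4, flow now 4.
Augment Plant→Sub2→Bus2→Bus3→City: bottleneck 7, flow now 11.
Augment Plant→Sub2→Sub1→Bus3→City: bottleneck 1, flow now 12.
No augmenting path remains; maximum flow = 12.
In the residual graph, reachable from Plant: {Plant, Sub3}.
Min-cut edges: Plant→Sub2 (8), Sub3→Bus2 (4); capacity 8 + 4 = 12.
Cut capacity 21 exceeds the max flow 12, so it is not minimum.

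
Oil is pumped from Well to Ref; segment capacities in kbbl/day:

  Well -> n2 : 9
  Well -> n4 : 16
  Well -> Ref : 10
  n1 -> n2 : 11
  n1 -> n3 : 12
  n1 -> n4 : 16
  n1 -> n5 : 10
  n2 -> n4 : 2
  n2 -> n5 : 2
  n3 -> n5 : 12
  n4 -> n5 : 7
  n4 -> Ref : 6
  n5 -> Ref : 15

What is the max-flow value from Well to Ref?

Augment Well→Ref: bottleneck 10, flow now 10.
Augment Well→n4→Ref: bottleneck 6, flow now 16.
Augment Well→n2→n5→Ref: bottleneck 2, flow now 18.
Augment Well→n4→n5→Ref: bottleneck 7, flow now 25.
No augmenting path remains; maximum flow = 25.
In the residual graph, reachable from Well: {Well, n2, n4}.
Min-cut edges: Well→Ref (10), n2→n5 (2), n4→n5 (7), n4→Ref (6); capacity 10 + 2 + 7 + 6 = 25.
This cut is saturated, so no flow can exceed 25.

25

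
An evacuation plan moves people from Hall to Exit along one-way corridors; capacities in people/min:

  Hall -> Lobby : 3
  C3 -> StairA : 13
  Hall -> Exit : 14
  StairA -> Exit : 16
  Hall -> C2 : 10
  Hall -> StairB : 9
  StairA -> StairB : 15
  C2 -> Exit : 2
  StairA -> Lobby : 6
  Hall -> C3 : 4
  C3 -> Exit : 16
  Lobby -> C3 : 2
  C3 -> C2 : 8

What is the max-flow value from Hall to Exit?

22

Augment Hall→Exit: bottleneck 14, flow now 14.
Augment Hall→C3→Exit: bottleneck 4, flow now 18.
Augment Hall→C2→Exit: bottleneck 2, flow now 20.
Augment Hall→Lobby→C3→Exit: bottleneck 2, flow now 22.
No augmenting path remains; maximum flow = 22.
In the residual graph, reachable from Hall: {Hall, Lobby, StairB, C2}.
Min-cut edges: Hall→C3 (4), Hall→Exit (14), Lobby→C3 (2), C2→Exit (2); capacity 4 + 14 + 2 + 2 = 22.
This cut is saturated, so no flow can exceed 22.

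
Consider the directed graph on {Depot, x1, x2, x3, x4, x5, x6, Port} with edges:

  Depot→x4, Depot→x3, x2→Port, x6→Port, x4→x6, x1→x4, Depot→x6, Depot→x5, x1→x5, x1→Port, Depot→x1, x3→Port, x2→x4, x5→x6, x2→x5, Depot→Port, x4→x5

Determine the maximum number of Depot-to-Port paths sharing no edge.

Assign every edge capacity 1; by Menger, the answer equals the max flow.
Path Depot→Port (+1); total 1.
Path Depot→x1→Port (+1); total 2.
Path Depot→x3→Port (+1); total 3.
Path Depot→x6→Port (+1); total 4.
No residual Depot→Port path; max flow = 4.
Certifying cut of size 4: {Depot→Port, Depot→x1, Depot→x3, x6→Port}.

4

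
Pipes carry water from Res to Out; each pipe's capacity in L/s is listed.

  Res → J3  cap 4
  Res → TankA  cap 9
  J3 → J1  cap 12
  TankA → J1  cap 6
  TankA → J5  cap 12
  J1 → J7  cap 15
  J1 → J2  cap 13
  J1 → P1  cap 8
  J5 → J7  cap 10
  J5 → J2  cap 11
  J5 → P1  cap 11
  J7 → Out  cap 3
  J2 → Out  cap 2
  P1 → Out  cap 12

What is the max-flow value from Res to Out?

Augment Res→J3→J1→J7→Out: bottleneck 3, flow now 3.
Augment Res→J3→J1→J2→Out: bottleneck 1, flow now 4.
Augment Res→TankA→J1→J2→Out: bottleneck 1, flow now 5.
Augment Res→TankA→J1→P1→Out: bottleneck 5, flow now 10.
Augment Res→TankA→J5→P1→Out: bottleneck 3, flow now 13.
No augmenting path remains; maximum flow = 13.
In the residual graph, reachable from Res: {Res}.
Min-cut edges: Res→J3 (4), Res→TankA (9); capacity 4 + 9 = 13.
This cut is saturated, so no flow can exceed 13.

13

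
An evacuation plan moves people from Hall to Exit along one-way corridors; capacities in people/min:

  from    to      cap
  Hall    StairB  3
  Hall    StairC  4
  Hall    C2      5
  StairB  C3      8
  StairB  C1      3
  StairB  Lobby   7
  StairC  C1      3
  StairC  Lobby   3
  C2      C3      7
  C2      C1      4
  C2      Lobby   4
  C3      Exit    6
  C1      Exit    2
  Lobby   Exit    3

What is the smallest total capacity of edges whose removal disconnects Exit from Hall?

Augment Hall→StairB→C3→Exit: bottleneck 3, flow now 3.
Augment Hall→StairC→C1→Exit: bottleneck 2, flow now 5.
Augment Hall→StairC→Lobby→Exit: bottleneck 2, flow now 7.
Augment Hall→C2→C3→Exit: bottleneck 3, flow now 10.
Augment Hall→C2→Lobby→Exit: bottleneck 1, flow now 11.
No augmenting path remains; maximum flow = 11.
By max-flow min-cut, the minimum cut capacity equals the max flow.
In the residual graph, reachable from Hall: {Hall, StairB, StairC, C2, C3, C1, Lobby}.
Min-cut edges: C3→Exit (6), C1→Exit (2), Lobby→Exit (3); capacity 6 + 2 + 3 = 11.

11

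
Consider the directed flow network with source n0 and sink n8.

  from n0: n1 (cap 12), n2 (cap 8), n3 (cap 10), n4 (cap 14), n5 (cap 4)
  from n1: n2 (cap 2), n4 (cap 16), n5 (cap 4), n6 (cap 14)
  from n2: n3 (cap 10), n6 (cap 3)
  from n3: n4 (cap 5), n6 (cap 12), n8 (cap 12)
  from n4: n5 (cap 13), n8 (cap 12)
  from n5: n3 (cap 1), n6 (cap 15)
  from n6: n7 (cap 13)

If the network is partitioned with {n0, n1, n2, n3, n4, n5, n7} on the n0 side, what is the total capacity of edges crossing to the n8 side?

Edges leaving {n0, n1, n2, n3, n4, n5, n7}: n1→n6 (14), n2→n6 (3), n3→n6 (12), n3→n8 (12), n4→n8 (12), n5→n6 (15).
Cut capacity = 14 + 3 + 12 + 12 + 12 + 15 = 68.

68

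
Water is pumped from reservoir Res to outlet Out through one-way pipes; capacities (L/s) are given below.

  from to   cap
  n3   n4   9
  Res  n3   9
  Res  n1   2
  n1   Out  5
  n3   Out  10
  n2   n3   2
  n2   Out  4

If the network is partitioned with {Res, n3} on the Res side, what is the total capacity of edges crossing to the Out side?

Edges leaving {Res, n3}: Res→n1 (2), n3→n4 (9), n3→Out (10).
Cut capacity = 2 + 9 + 10 = 21.

21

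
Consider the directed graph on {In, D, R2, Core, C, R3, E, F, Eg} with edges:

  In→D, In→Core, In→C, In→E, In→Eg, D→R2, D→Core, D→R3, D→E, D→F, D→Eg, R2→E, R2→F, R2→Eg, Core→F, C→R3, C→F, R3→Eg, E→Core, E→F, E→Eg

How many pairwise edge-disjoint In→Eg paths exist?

4

Assign every edge capacity 1; by Menger, the answer equals the max flow.
Path In→Eg (+1); total 1.
Path In→D→Eg (+1); total 2.
Path In→E→Eg (+1); total 3.
Path In→C→R3→Eg (+1); total 4.
No residual In→Eg path; max flow = 4.
Certifying cut of size 4: {In→C, In→D, In→E, In→Eg}.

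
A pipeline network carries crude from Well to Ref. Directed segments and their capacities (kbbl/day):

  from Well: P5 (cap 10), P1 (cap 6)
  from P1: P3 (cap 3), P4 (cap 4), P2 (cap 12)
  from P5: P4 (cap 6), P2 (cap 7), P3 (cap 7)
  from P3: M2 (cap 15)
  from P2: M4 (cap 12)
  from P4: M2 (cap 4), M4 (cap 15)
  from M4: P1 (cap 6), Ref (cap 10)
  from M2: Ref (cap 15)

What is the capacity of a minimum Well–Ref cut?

Augment Well→P1→P3→M2→Ref: bottleneck 3, flow now 3.
Augment Well→P1→P2→M4→Ref: bottleneck 3, flow now 6.
Augment Well→P5→P3→M2→Ref: bottleneck 7, flow now 13.
Augment Well→P5→P2→M4→Ref: bottleneck 3, flow now 16.
No augmenting path remains; maximum flow = 16.
By max-flow min-cut, the minimum cut capacity equals the max flow.
In the residual graph, reachable from Well: {Well}.
Min-cut edges: Well→P1 (6), Well→P5 (10); capacity 6 + 10 = 16.

16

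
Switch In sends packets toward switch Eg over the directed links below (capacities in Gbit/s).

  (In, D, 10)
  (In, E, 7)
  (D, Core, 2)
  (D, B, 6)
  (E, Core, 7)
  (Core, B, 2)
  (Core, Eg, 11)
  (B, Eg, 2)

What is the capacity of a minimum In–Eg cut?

Augment In→D→Core→Eg: bottleneck 2, flow now 2.
Augment In→D→B→Eg: bottleneck 2, flow now 4.
Augment In→E→Core→Eg: bottleneck 7, flow now 11.
No augmenting path remains; maximum flow = 11.
By max-flow min-cut, the minimum cut capacity equals the max flow.
In the residual graph, reachable from In: {In, D, B}.
Min-cut edges: In→E (7), D→Core (2), B→Eg (2); capacity 7 + 2 + 2 = 11.

11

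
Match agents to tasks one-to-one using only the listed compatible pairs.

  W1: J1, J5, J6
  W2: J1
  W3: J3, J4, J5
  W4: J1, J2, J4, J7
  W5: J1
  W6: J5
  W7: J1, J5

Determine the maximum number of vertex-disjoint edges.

5

Unit-capacity flow: source→left, listed edges, right→sink; max matching = max flow.
Augmenting path W1→J1 (+1); matched 1.
Augmenting path W3→J3 (+1); matched 2.
Augmenting path W4→J2 (+1); matched 3.
Augmenting path W6→J5 (+1); matched 4.
Augmenting path W2→J1→W1→J6 (+1); matched 5.
No augmenting path remains; maximum matching = 5.
König certificate: {W1, W3, W4, J1, J5} is a vertex cover of size 5 (every listed pair touches it), so no matching can be larger.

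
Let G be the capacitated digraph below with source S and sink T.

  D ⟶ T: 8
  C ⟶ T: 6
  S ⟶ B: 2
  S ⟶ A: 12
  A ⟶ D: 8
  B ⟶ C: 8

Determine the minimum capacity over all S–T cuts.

Augment S→A→D→T: bottleneck 8, flow now 8.
Augment S→B→C→T: bottleneck 2, flow now 10.
No augmenting path remains; maximum flow = 10.
By max-flow min-cut, the minimum cut capacity equals the max flow.
In the residual graph, reachable from S: {S, A}.
Min-cut edges: S→B (2), A→D (8); capacity 2 + 8 = 10.

10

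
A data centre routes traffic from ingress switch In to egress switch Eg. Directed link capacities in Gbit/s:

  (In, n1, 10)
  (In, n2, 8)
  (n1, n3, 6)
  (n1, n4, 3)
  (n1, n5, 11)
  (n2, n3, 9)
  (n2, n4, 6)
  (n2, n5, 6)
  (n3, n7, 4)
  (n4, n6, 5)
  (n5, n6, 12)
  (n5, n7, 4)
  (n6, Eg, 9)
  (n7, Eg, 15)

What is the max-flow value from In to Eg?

Augment In→n1→n3→n7→Eg: bottleneck 4, flow now 4.
Augment In→n1→n4→n6→Eg: bottleneck 3, flow now 7.
Augment In→n1→n5→n6→Eg: bottleneck 3, flow now 10.
Augment In→n2→n4→n6→Eg: bottleneck 2, flow now 12.
Augment In→n2→n5→n6→Eg: bottleneck 1, flow now 13.
Augment In→n2→n5→n7→Eg: bottleneck 4, flow now 17.
No augmenting path remains; maximum flow = 17.
In the residual graph, reachable from In: {In, n1, n2, n3, n4, n5, n6}.
Min-cut edges: n3→n7 (4), n5→n7 (4), n6→Eg (9); capacity 4 + 4 + 9 = 17.
This cut is saturated, so no flow can exceed 17.

17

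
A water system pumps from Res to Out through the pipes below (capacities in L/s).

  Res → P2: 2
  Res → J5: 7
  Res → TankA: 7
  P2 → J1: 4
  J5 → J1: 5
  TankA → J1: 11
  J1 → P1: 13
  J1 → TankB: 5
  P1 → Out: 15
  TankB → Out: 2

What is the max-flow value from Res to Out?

Augment Res→P2→J1→P1→Out: bottleneck 2, flow now 2.
Augment Res→J5→J1→P1→Out: bottleneck 5, flow now 7.
Augment Res→TankA→J1→P1→Out: bottleneck 6, flow now 13.
Augment Res→TankA→J1→TankB→Out: bottleneck 1, flow now 14.
No augmenting path remains; maximum flow = 14.
In the residual graph, reachable from Res: {Res, J5}.
Min-cut edges: Res→P2 (2), Res→TankA (7), J5→J1 (5); capacity 2 + 7 + 5 = 14.
This cut is saturated, so no flow can exceed 14.

14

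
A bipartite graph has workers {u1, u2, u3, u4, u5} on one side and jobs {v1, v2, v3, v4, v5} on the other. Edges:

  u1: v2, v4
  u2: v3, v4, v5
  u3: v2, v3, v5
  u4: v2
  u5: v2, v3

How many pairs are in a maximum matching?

Unit-capacity flow: source→left, listed edges, right→sink; max matching = max flow.
Augmenting path u1→v2 (+1); matched 1.
Augmenting path u2→v3 (+1); matched 2.
Augmenting path u3→v5 (+1); matched 3.
Augmenting path u4→v2→u1→v4 (+1); matched 4.
No augmenting path remains; maximum matching = 4.
König certificate: {v2, v3, v4, v5} is a vertex cover of size 4 (every listed pair touches it), so no matching can be larger.

4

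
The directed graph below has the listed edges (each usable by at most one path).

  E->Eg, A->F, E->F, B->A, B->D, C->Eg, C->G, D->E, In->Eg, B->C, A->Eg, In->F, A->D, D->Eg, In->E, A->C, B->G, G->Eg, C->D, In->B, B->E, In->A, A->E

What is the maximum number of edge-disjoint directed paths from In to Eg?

4

Assign every edge capacity 1; by Menger, the answer equals the max flow.
Path In→Eg (+1); total 1.
Path In→A→Eg (+1); total 2.
Path In→E→Eg (+1); total 3.
Path In→B→C→Eg (+1); total 4.
No residual In→Eg path; max flow = 4.
Certifying cut of size 4: {In→A, In→B, In→E, In→Eg}.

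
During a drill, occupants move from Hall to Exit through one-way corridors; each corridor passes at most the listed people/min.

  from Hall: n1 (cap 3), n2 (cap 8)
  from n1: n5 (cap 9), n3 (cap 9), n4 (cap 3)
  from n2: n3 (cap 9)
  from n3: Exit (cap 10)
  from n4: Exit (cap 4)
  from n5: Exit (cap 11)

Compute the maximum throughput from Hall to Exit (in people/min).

11

Augment Hall→n1→n3→Exit: bottleneck 3, flow now 3.
Augment Hall→n2→n3→Exit: bottleneck 7, flow now 10.
Augment Hall→n2→n3→n1→n4→Exit: bottleneck 1, flow now 11. (uses reverse residual edge)
No augmenting path remains; maximum flow = 11.
In the residual graph, reachable from Hall: {Hall}.
Min-cut edges: Hall→n1 (3), Hall→n2 (8); capacity 3 + 8 = 11.
This cut is saturated, so no flow can exceed 11.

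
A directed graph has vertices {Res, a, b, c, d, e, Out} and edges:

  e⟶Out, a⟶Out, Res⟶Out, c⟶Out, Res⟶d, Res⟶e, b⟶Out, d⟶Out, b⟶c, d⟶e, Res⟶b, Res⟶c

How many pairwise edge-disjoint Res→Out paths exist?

Assign every edge capacity 1; by Menger, the answer equals the max flow.
Path Res→Out (+1); total 1.
Path Res→b→Out (+1); total 2.
Path Res→c→Out (+1); total 3.
Path Res→d→Out (+1); total 4.
Path Res→e→Out (+1); total 5.
No residual Res→Out path; max flow = 5.
Certifying cut of size 5: {Res→Out, Res→b, Res→c, Res→d, Res→e}.

5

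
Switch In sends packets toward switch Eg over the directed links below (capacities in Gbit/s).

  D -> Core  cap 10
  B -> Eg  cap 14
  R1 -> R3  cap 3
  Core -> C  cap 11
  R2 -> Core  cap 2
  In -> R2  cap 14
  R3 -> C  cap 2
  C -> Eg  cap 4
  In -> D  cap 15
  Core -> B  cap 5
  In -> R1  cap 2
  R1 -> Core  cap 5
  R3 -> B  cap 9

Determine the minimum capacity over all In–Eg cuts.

11

Augment In→R1→Core→C→Eg: bottleneck 2, flow now 2.
Augment In→D→Core→C→Eg: bottleneck 2, flow now 4.
Augment In→D→Core→B→Eg: bottleneck 5, flow now 9.
Augment In→D→Core→R1→R3→B→Eg: bottleneck 2, flow now 11. (uses reverse residual edge)
No augmenting path remains; maximum flow = 11.
By max-flow min-cut, the minimum cut capacity equals the max flow.
In the residual graph, reachable from In: {In, D, R2, Core, C}.
Min-cut edges: In→R1 (2), Core→B (5), C→Eg (4); capacity 2 + 5 + 4 = 11.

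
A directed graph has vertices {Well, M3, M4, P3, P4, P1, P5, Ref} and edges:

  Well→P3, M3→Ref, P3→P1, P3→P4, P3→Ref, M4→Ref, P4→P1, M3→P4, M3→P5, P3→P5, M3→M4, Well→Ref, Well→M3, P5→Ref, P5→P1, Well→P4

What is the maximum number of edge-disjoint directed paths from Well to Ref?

Assign every edge capacity 1; by Menger, the answer equals the max flow.
Path Well→Ref (+1); total 1.
Path Well→M3→Ref (+1); total 2.
Path Well→P3→Ref (+1); total 3.
No residual Well→Ref path; max flow = 3.
Certifying cut of size 3: {Well→M3, Well→P3, Well→Ref}.

3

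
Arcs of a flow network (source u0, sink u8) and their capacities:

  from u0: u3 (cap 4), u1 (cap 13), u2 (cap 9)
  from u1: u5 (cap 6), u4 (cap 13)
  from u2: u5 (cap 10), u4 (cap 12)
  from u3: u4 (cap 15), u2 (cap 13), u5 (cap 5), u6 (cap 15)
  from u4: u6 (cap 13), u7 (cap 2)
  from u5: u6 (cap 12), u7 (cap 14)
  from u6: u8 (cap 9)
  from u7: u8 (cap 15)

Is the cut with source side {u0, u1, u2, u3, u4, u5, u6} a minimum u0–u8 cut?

Given cut capacity: 2 + 14 + 9 = 25.
Augment u0→u3→u6→u8: bottleneck 4, flow now 4.
Augment u0→u1→u4→u6→u8: bottleneck 5, flow now 9.
Augment u0→u1→u4→u7→u8: bottleneck 2, flow now 11.
Augment u0→u1→u5→u7→u8: bottleneck 6, flow now 17.
Augment u0→u2→u5→u7→u8: bottleneck 7, flow now 24.
No augmenting path remains; maximum flow = 24.
In the residual graph, reachable from u0: {u0, u1, u2, u3, u4, u5, u6, u7}.
Min-cut edges: u6→u8 (9), u7→u8 (15); capacity 9 + 15 = 24.
Cut capacity 25 exceeds the max flow 24, so it is not minimum.

No — its capacity is 25, but the minimum cut has capacity 24.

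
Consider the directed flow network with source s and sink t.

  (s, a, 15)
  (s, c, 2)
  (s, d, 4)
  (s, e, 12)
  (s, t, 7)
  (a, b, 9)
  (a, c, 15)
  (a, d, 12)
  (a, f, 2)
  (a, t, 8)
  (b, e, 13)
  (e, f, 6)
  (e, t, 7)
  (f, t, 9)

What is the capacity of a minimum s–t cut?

30

Augment s→t: bottleneck 7, flow now 7.
Augment s→a→t: bottleneck 8, flow now 15.
Augment s→e→t: bottleneck 7, flow now 22.
Augment s→a→f→t: bottleneck 2, flow now 24.
Augment s→e→f→t: bottleneck 5, flow now 29.
Augment s→a→b→e→f→t: bottleneck 1, flow now 30.
No augmenting path remains; maximum flow = 30.
By max-flow min-cut, the minimum cut capacity equals the max flow.
In the residual graph, reachable from s: {s, a, b, c, d, e}.
Min-cut edges: s→t (7), a→f (2), a→t (8), e→f (6), e→t (7); capacity 7 + 2 + 8 + 6 + 7 = 30.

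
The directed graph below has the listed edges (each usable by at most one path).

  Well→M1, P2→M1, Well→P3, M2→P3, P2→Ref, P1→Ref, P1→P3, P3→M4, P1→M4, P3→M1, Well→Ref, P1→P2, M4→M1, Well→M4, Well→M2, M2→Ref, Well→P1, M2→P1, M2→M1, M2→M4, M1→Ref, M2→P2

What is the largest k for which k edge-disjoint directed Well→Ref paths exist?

4

Assign every edge capacity 1; by Menger, the answer equals the max flow.
Path Well→Ref (+1); total 1.
Path Well→M2→Ref (+1); total 2.
Path Well→P1→Ref (+1); total 3.
Path Well→M1→Ref (+1); total 4.
No residual Well→Ref path; max flow = 4.
Certifying cut of size 4: {M1→Ref, Well→M2, Well→P1, Well→Ref}.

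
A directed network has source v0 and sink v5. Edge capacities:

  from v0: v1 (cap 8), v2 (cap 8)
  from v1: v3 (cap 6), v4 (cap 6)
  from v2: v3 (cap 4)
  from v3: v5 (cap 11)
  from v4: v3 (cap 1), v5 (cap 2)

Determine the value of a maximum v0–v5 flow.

12

Augment v0→v1→v3→v5: bottleneck 6, flow now 6.
Augment v0→v1→v4→v5: bottleneck 2, flow now 8.
Augment v0→v2→v3→v5: bottleneck 4, flow now 12.
No augmenting path remains; maximum flow = 12.
In the residual graph, reachable from v0: {v0, v2}.
Min-cut edges: v0→v1 (8), v2→v3 (4); capacity 8 + 4 = 12.
This cut is saturated, so no flow can exceed 12.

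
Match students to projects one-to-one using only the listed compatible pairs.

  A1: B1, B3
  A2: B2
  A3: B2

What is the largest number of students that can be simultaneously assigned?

2

Unit-capacity flow: source→left, listed edges, right→sink; max matching = max flow.
Augmenting path A1→B1 (+1); matched 1.
Augmenting path A2→B2 (+1); matched 2.
No augmenting path remains; maximum matching = 2.
König certificate: {A1, B2} is a vertex cover of size 2 (every listed pair touches it), so no matching can be larger.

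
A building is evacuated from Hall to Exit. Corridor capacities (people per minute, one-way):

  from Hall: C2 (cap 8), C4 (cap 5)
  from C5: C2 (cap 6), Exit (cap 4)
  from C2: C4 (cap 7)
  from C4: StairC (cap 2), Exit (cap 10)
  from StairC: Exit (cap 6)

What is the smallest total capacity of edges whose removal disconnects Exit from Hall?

Augment Hall→C4→Exit: bottleneck 5, flow now 5.
Augment Hall→C2→C4→Exit: bottleneck 5, flow now 10.
Augment Hall→C2→C4→StairC→Exit: bottleneck 2, flow now 12.
No augmenting path remains; maximum flow = 12.
By max-flow min-cut, the minimum cut capacity equals the max flow.
In the residual graph, reachable from Hall: {Hall, C2}.
Min-cut edges: Hall→C4 (5), C2→C4 (7); capacity 5 + 7 = 12.

12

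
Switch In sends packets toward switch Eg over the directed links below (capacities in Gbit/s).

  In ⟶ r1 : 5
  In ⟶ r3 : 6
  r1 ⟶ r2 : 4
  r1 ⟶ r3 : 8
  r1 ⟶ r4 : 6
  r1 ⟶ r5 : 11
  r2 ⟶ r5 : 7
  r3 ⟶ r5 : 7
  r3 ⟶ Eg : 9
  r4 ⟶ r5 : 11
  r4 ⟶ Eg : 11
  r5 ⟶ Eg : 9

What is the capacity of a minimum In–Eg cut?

Augment In→r3→Eg: bottleneck 6, flow now 6.
Augment In→r1→r3→Eg: bottleneck 3, flow now 9.
Augment In→r1→r4→Eg: bottleneck 2, flow now 11.
No augmenting path remains; maximum flow = 11.
By max-flow min-cut, the minimum cut capacity equals the max flow.
In the residual graph, reachable from In: {In}.
Min-cut edges: In→r1 (5), In→r3 (6); capacity 5 + 6 = 11.

11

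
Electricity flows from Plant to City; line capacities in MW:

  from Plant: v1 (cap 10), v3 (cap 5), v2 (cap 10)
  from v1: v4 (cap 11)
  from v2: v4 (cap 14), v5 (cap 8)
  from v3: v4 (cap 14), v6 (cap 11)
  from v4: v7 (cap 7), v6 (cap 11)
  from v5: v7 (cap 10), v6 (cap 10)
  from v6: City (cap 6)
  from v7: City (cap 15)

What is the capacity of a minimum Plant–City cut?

21

Augment Plant→v3→v6→City: bottleneck 5, flow now 5.
Augment Plant→v1→v4→v6→City: bottleneck 1, flow now 6.
Augment Plant→v1→v4→v7→City: bottleneck 7, flow now 13.
Augment Plant→v2→v5→v7→City: bottleneck 8, flow now 21.
No augmenting path remains; maximum flow = 21.
By max-flow min-cut, the minimum cut capacity equals the max flow.
In the residual graph, reachable from Plant: {Plant, v1, v2, v3, v4, v6}.
Min-cut edges: v2→v5 (8), v4→v7 (7), v6→City (6); capacity 8 + 7 + 6 = 21.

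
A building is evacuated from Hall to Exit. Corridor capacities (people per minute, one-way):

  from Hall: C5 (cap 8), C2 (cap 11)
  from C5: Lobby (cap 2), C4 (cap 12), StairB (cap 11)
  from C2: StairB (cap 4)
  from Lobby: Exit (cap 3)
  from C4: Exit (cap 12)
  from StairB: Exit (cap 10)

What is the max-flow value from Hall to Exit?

Augment Hall→C5→Lobby→Exit: bottleneck 2, flow now 2.
Augment Hall→C5→C4→Exit: bottleneck 6, flow now 8.
Augment Hall→C2→StairB→Exit: bottleneck 4, flow now 12.
No augmenting path remains; maximum flow = 12.
In the residual graph, reachable from Hall: {Hall, C2}.
Min-cut edges: Hall→C5 (8), C2→StairB (4); capacity 8 + 4 = 12.
This cut is saturated, so no flow can exceed 12.

12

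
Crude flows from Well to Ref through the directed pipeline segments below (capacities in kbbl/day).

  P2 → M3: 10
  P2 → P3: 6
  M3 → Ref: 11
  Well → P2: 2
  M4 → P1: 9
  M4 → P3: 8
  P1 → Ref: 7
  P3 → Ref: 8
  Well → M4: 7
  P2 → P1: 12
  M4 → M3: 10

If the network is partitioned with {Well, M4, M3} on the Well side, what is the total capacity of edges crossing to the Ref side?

30

Edges leaving {Well, M4, M3}: Well→P2 (2), M4→P3 (8), M4→P1 (9), M3→Ref (11).
Cut capacity = 2 + 8 + 9 + 11 = 30.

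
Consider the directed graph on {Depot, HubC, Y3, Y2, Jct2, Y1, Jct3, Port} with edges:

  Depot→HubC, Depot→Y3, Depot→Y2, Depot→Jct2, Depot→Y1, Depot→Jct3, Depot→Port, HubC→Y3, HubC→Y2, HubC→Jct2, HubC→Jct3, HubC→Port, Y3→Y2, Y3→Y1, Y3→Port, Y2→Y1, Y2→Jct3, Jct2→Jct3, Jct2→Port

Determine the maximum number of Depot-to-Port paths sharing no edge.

4

Assign every edge capacity 1; by Menger, the answer equals the max flow.
Path Depot→Port (+1); total 1.
Path Depot→HubC→Port (+1); total 2.
Path Depot→Y3→Port (+1); total 3.
Path Depot→Jct2→Port (+1); total 4.
No residual Depot→Port path; max flow = 4.
Certifying cut of size 4: {Depot→HubC, Depot→Jct2, Depot→Port, Depot→Y3}.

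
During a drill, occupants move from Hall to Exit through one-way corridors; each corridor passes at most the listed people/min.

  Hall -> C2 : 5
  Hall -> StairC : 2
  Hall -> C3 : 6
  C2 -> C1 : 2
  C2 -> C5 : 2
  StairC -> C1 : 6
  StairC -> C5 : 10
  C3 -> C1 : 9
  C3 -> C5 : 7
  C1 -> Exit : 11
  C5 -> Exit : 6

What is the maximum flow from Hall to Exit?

12

Augment Hall→C2→C1→Exit: bottleneck 2, flow now 2.
Augment Hall→C2→C5→Exit: bottleneck 2, flow now 4.
Augment Hall→StairC→C1→Exit: bottleneck 2, flow now 6.
Augment Hall→C3→C1→Exit: bottleneck 6, flow now 12.
No augmenting path remains; maximum flow = 12.
In the residual graph, reachable from Hall: {Hall, C2}.
Min-cut edges: Hall→StairC (2), Hall→C3 (6), C2→C1 (2), C2→C5 (2); capacity 2 + 6 + 2 + 2 = 12.
This cut is saturated, so no flow can exceed 12.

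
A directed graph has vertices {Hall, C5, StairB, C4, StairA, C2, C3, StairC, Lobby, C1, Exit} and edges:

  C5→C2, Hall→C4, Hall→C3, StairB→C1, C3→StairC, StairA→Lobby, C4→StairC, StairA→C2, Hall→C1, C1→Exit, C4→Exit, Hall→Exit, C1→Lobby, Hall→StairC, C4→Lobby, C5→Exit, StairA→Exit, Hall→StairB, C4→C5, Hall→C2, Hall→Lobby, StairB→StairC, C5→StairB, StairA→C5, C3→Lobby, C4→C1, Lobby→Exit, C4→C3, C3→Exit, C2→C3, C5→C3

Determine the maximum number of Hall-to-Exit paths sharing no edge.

Assign every edge capacity 1; by Menger, the answer equals the max flow.
Path Hall→Exit (+1); total 1.
Path Hall→C4→Exit (+1); total 2.
Path Hall→C3→Exit (+1); total 3.
Path Hall→Lobby→Exit (+1); total 4.
Path Hall→C1→Exit (+1); total 5.
No residual Hall→Exit path; max flow = 5.
Certifying cut of size 5: {C1→Exit, C3→Exit, Hall→C4, Hall→Exit, Lobby→Exit}.

5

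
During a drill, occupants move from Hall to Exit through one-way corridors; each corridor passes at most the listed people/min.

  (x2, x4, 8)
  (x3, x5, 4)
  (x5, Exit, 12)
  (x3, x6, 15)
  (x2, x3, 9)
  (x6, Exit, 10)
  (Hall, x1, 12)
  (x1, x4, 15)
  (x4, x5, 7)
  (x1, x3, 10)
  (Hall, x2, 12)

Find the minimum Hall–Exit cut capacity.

21

Augment Hall→x1→x3→x5→Exit: bottleneck 4, flow now 4.
Augment Hall→x1→x3→x6→Exit: bottleneck 6, flow now 10.
Augment Hall→x1→x4→x5→Exit: bottleneck 2, flow now 12.
Augment Hall→x2→x3→x6→Exit: bottleneck 4, flow now 16.
Augment Hall→x2→x4→x5→Exit: bottleneck 5, flow now 21.
No augmenting path remains; maximum flow = 21.
By max-flow min-cut, the minimum cut capacity equals the max flow.
In the residual graph, reachable from Hall: {Hall, x1, x2, x3, x4, x6}.
Min-cut edges: x3→x5 (4), x4→x5 (7), x6→Exit (10); capacity 4 + 7 + 10 = 21.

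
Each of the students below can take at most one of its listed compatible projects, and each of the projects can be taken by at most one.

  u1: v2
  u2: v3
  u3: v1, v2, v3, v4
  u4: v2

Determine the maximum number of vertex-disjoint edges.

Unit-capacity flow: source→left, listed edges, right→sink; max matching = max flow.
Augmenting path u1→v2 (+1); matched 1.
Augmenting path u2→v3 (+1); matched 2.
Augmenting path u3→v1 (+1); matched 3.
No augmenting path remains; maximum matching = 3.
König certificate: {u2, u3, v2} is a vertex cover of size 3 (every listed pair touches it), so no matching can be larger.

3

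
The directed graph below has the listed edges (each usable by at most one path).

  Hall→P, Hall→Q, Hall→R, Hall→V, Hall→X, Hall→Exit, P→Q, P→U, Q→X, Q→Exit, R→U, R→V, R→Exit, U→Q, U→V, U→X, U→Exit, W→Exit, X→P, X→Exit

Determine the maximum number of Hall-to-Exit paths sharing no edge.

5

Assign every edge capacity 1; by Menger, the answer equals the max flow.
Path Hall→Exit (+1); total 1.
Path Hall→Q→Exit (+1); total 2.
Path Hall→R→Exit (+1); total 3.
Path Hall→X→Exit (+1); total 4.
Path Hall→P→U→Exit (+1); total 5.
No residual Hall→Exit path; max flow = 5.
Certifying cut of size 5: {Hall→Exit, Hall→P, Hall→Q, Hall→R, Hall→X}.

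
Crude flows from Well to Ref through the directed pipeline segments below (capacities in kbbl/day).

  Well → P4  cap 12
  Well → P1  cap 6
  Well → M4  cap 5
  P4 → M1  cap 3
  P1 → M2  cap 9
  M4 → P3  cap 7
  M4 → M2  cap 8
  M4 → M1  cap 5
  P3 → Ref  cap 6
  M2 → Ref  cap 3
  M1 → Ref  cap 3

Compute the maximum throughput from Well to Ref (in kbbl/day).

11

Augment Well→P4→M1→Ref: bottleneck 3, flow now 3.
Augment Well→P1→M2→Ref: bottleneck 3, flow now 6.
Augment Well→M4→P3→Ref: bottleneck 5, flow now 11.
No augmenting path remains; maximum flow = 11.
In the residual graph, reachable from Well: {Well, P4, P1, M2}.
Min-cut edges: Well→M4 (5), P4→M1 (3), M2→Ref (3); capacity 5 + 3 + 3 = 11.
This cut is saturated, so no flow can exceed 11.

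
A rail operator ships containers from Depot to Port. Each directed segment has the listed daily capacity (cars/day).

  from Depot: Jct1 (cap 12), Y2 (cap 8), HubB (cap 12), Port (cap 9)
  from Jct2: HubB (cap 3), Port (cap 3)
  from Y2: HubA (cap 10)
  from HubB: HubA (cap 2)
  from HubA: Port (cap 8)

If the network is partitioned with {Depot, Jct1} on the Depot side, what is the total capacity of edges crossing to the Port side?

29

Edges leaving {Depot, Jct1}: Depot→Y2 (8), Depot→HubB (12), Depot→Port (9).
Cut capacity = 8 + 12 + 9 = 29.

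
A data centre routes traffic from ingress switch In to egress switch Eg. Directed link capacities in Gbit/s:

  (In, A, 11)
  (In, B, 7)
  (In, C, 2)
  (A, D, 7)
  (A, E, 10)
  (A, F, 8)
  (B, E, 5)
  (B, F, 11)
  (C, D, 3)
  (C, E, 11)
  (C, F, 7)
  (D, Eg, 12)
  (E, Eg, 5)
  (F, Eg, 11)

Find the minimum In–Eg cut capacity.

20

Augment In→A→D→Eg: bottleneck 7, flow now 7.
Augment In→A→E→Eg: bottleneck 4, flow now 11.
Augment In→B→E→Eg: bottleneck 1, flow now 12.
Augment In→B→F→Eg: bottleneck 6, flow now 18.
Augment In→C→D→Eg: bottleneck 2, flow now 20.
No augmenting path remains; maximum flow = 20.
By max-flow min-cut, the minimum cut capacity equals the max flow.
In the residual graph, reachable from In: {In}.
Min-cut edges: In→A (11), In→B (7), In→C (2); capacity 11 + 7 + 2 = 20.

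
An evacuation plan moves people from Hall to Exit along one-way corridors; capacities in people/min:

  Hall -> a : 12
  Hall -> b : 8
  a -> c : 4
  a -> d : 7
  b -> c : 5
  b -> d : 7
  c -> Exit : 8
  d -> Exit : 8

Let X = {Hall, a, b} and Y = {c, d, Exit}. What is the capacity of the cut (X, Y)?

Edges leaving {Hall, a, b}: a→c (4), a→d (7), b→c (5), b→d (7).
Cut capacity = 4 + 7 + 5 + 7 = 23.

23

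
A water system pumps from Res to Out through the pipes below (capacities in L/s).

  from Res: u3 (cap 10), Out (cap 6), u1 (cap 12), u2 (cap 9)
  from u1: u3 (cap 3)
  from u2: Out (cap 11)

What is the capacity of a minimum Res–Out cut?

15

Augment Res→Out: bottleneck 6, flow now 6.
Augment Res→u2→Out: bottleneck 9, flow now 15.
No augmenting path remains; maximum flow = 15.
By max-flow min-cut, the minimum cut capacity equals the max flow.
In the residual graph, reachable from Res: {Res, u1, u3}.
Min-cut edges: Res→u2 (9), Res→Out (6); capacity 9 + 6 = 15.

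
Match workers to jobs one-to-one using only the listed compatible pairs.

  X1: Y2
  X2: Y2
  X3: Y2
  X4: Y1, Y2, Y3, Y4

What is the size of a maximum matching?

2

Unit-capacity flow: source→left, listed edges, right→sink; max matching = max flow.
Augmenting path X1→Y2 (+1); matched 1.
Augmenting path X4→Y1 (+1); matched 2.
No augmenting path remains; maximum matching = 2.
König certificate: {X4, Y2} is a vertex cover of size 2 (every listed pair touches it), so no matching can be larger.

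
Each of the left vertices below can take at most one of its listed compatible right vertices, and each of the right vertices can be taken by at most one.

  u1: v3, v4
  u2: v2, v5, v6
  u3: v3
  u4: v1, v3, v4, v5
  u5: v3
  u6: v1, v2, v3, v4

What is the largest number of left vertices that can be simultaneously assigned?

5

Unit-capacity flow: source→left, listed edges, right→sink; max matching = max flow.
Augmenting path u1→v3 (+1); matched 1.
Augmenting path u2→v2 (+1); matched 2.
Augmenting path u4→v1 (+1); matched 3.
Augmenting path u6→v4 (+1); matched 4.
Augmenting path u3→v3→u1→v4→u6→v1→u4→v5 (+1); matched 5.
No augmenting path remains; maximum matching = 5.
König certificate: {u1, u2, u4, u6, v3} is a vertex cover of size 5 (every listed pair touches it), so no matching can be larger.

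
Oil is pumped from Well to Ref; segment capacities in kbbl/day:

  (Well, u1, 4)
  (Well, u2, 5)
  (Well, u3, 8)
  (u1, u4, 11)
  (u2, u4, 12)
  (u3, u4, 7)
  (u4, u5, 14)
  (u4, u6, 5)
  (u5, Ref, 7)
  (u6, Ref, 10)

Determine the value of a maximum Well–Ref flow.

Augment Well→u1→u4→u5→Ref: bottleneck 4, flow now 4.
Augment Well→u2→u4→u5→Ref: bottleneck 3, flow now 7.
Augment Well→u2→u4→u6→Ref: bottleneck 2, flow now 9.
Augment Well→u3→u4→u6→Ref: bottleneck 3, flow now 12.
No augmenting path remains; maximum flow = 12.
In the residual graph, reachable from Well: {Well, u1, u2, u3, u4, u5}.
Min-cut edges: u4→u6 (5), u5→Ref (7); capacity 5 + 7 = 12.
This cut is saturated, so no flow can exceed 12.

12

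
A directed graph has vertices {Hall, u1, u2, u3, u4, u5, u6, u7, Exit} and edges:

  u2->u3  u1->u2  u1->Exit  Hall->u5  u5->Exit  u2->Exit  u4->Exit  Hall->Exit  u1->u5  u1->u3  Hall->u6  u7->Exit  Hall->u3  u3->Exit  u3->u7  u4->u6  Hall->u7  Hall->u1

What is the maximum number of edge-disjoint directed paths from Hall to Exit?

5

Assign every edge capacity 1; by Menger, the answer equals the max flow.
Path Hall→Exit (+1); total 1.
Path Hall→u1→Exit (+1); total 2.
Path Hall→u3→Exit (+1); total 3.
Path Hall→u5→Exit (+1); total 4.
Path Hall→u7→Exit (+1); total 5.
No residual Hall→Exit path; max flow = 5.
Certifying cut of size 5: {Hall→Exit, Hall→u1, Hall→u3, Hall→u5, Hall→u7}.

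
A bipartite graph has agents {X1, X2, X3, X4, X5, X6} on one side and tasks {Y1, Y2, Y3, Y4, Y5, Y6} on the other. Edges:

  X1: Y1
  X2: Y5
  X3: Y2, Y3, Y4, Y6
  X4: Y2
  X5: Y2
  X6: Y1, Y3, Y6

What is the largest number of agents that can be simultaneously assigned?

Unit-capacity flow: source→left, listed edges, right→sink; max matching = max flow.
Augmenting path X1→Y1 (+1); matched 1.
Augmenting path X2→Y5 (+1); matched 2.
Augmenting path X3→Y2 (+1); matched 3.
Augmenting path X6→Y3 (+1); matched 4.
Augmenting path X4→Y2→X3→Y4 (+1); matched 5.
No augmenting path remains; maximum matching = 5.
König certificate: {X1, X2, X3, X6, Y2} is a vertex cover of size 5 (every listed pair touches it), so no matching can be larger.

5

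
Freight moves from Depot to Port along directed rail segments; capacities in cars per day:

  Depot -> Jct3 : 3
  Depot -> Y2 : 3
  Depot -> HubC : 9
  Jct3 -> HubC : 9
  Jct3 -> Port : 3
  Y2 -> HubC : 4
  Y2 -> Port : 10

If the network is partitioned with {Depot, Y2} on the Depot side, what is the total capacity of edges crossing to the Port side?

26

Edges leaving {Depot, Y2}: Depot→Jct3 (3), Depot→HubC (9), Y2→HubC (4), Y2→Port (10).
Cut capacity = 3 + 9 + 4 + 10 = 26.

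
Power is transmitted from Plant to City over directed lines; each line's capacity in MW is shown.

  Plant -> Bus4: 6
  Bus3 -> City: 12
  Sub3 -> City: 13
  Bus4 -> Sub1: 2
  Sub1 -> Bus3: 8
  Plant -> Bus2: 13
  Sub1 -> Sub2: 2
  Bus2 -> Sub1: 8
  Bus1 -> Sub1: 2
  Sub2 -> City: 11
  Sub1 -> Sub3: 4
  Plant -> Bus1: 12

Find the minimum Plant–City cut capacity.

12

Augment Plant→Bus4→Sub1→Bus3→City: bottleneck 2, flow now 2.
Augment Plant→Bus2→Sub1→Bus3→City: bottleneck 6, flow now 8.
Augment Plant→Bus2→Sub1→Sub2→City: bottleneck 2, flow now 10.
Augment Plant→Bus1→Sub1→Sub3→City: bottleneck 2, flow now 12.
No augmenting path remains; maximum flow = 12.
By max-flow min-cut, the minimum cut capacity equals the max flow.
In the residual graph, reachable from Plant: {Plant, Bus4, Bus2, Bus1}.
Min-cut edges: Bus4→Sub1 (2), Bus2→Sub1 (8), Bus1→Sub1 (2); capacity 2 + 8 + 2 = 12.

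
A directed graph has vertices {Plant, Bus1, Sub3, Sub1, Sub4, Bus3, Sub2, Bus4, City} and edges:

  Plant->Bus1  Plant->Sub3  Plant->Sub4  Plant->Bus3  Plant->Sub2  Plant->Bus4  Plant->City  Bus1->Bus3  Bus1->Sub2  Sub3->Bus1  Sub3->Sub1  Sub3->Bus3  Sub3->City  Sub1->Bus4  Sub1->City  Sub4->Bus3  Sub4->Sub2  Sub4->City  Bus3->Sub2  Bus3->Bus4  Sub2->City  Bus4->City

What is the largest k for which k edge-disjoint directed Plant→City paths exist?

Assign every edge capacity 1; by Menger, the answer equals the max flow.
Path Plant→City (+1); total 1.
Path Plant→Sub3→City (+1); total 2.
Path Plant→Sub4→City (+1); total 3.
Path Plant→Sub2→City (+1); total 4.
Path Plant→Bus4→City (+1); total 5.
No residual Plant→City path; max flow = 5.
Certifying cut of size 5: {Bus4→City, Plant→City, Plant→Sub3, Plant→Sub4, Sub2→City}.

5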